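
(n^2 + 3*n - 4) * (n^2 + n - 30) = n^4 + 4*n^3 - 31*n^2 - 94*n + 120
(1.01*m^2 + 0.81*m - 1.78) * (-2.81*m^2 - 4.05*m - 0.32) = -2.8381*m^4 - 6.3666*m^3 + 1.3981*m^2 + 6.9498*m + 0.5696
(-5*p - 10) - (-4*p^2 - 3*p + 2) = 4*p^2 - 2*p - 12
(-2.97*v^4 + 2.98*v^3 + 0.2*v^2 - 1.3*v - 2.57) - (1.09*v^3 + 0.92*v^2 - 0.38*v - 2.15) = -2.97*v^4 + 1.89*v^3 - 0.72*v^2 - 0.92*v - 0.42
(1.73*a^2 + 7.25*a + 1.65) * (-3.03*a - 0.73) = -5.2419*a^3 - 23.2304*a^2 - 10.292*a - 1.2045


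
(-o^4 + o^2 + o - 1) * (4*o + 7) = -4*o^5 - 7*o^4 + 4*o^3 + 11*o^2 + 3*o - 7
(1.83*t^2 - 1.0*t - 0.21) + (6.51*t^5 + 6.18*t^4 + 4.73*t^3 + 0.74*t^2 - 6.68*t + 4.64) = 6.51*t^5 + 6.18*t^4 + 4.73*t^3 + 2.57*t^2 - 7.68*t + 4.43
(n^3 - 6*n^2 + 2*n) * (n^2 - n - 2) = n^5 - 7*n^4 + 6*n^3 + 10*n^2 - 4*n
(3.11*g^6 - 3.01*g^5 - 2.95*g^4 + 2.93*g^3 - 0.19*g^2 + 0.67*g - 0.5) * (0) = 0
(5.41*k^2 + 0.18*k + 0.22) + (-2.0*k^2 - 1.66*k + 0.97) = 3.41*k^2 - 1.48*k + 1.19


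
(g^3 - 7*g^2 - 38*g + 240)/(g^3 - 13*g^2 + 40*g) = (g + 6)/g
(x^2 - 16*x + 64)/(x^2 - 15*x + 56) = (x - 8)/(x - 7)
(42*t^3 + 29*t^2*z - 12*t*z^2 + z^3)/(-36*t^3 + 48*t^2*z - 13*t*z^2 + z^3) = (-7*t^2 - 6*t*z + z^2)/(6*t^2 - 7*t*z + z^2)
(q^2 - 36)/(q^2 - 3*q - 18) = (q + 6)/(q + 3)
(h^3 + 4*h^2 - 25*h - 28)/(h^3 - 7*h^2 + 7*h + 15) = (h^2 + 3*h - 28)/(h^2 - 8*h + 15)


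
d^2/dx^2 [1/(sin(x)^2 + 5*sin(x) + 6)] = (-4*sin(x)^4 - 15*sin(x)^3 + 5*sin(x)^2 + 60*sin(x) + 38)/(sin(x)^2 + 5*sin(x) + 6)^3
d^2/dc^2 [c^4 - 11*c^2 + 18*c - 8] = 12*c^2 - 22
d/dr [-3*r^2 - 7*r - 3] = -6*r - 7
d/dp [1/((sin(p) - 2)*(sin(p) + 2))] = -sin(2*p)/((sin(p) - 2)^2*(sin(p) + 2)^2)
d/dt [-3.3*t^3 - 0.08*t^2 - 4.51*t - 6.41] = -9.9*t^2 - 0.16*t - 4.51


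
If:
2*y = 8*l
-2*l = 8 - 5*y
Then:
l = 4/9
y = 16/9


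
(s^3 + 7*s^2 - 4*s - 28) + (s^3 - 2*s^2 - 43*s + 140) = 2*s^3 + 5*s^2 - 47*s + 112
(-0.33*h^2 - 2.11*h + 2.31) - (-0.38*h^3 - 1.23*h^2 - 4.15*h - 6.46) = 0.38*h^3 + 0.9*h^2 + 2.04*h + 8.77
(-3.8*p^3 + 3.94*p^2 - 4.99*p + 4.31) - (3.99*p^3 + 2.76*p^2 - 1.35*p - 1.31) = -7.79*p^3 + 1.18*p^2 - 3.64*p + 5.62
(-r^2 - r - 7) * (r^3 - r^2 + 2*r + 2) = -r^5 - 8*r^3 + 3*r^2 - 16*r - 14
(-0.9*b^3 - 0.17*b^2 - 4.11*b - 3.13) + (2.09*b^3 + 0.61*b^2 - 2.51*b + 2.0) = 1.19*b^3 + 0.44*b^2 - 6.62*b - 1.13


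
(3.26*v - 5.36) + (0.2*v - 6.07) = 3.46*v - 11.43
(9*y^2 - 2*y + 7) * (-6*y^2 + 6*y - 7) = -54*y^4 + 66*y^3 - 117*y^2 + 56*y - 49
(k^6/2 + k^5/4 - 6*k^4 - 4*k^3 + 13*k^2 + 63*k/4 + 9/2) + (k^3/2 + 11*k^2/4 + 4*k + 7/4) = k^6/2 + k^5/4 - 6*k^4 - 7*k^3/2 + 63*k^2/4 + 79*k/4 + 25/4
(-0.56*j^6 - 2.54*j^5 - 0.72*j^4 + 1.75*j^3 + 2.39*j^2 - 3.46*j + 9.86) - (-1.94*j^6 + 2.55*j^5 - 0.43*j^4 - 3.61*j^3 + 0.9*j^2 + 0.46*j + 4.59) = 1.38*j^6 - 5.09*j^5 - 0.29*j^4 + 5.36*j^3 + 1.49*j^2 - 3.92*j + 5.27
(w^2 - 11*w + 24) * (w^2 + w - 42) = w^4 - 10*w^3 - 29*w^2 + 486*w - 1008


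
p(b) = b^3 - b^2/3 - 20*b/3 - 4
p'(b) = 3*b^2 - 2*b/3 - 20/3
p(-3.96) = -44.93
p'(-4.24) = 50.09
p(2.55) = -6.59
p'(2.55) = 11.14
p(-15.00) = -3354.00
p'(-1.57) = 1.77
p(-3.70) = -34.55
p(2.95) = -0.90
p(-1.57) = 1.78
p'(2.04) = 4.46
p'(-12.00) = 433.33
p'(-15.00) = 678.33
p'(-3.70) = 36.87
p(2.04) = -10.50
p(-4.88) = -95.62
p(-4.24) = -57.95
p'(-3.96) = 43.02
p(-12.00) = -1700.00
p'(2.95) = 17.47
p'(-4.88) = 68.03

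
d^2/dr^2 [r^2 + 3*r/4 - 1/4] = 2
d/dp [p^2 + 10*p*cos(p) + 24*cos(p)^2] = -10*p*sin(p) + 2*p - 24*sin(2*p) + 10*cos(p)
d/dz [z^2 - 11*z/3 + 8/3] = 2*z - 11/3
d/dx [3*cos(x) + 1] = -3*sin(x)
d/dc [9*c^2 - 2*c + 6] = 18*c - 2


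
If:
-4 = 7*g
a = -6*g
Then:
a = 24/7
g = -4/7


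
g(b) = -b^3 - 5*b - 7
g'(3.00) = -32.00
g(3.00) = -49.00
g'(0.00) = -5.00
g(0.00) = -7.00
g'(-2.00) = -17.00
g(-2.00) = 11.00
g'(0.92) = -7.54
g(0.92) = -12.38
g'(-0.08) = -5.02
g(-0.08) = -6.60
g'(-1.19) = -9.25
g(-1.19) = 0.64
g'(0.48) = -5.69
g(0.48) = -9.51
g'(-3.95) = -51.81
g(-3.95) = 74.38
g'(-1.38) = -10.71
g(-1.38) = 2.53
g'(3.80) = -48.32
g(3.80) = -80.87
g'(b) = -3*b^2 - 5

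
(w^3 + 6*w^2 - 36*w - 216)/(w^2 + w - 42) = (w^2 + 12*w + 36)/(w + 7)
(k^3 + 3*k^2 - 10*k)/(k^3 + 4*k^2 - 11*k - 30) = k*(k - 2)/(k^2 - k - 6)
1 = 1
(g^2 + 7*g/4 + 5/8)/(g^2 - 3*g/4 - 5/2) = (g + 1/2)/(g - 2)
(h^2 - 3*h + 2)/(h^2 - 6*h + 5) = (h - 2)/(h - 5)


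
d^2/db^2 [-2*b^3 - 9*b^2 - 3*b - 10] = -12*b - 18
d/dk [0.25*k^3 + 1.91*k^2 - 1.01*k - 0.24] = 0.75*k^2 + 3.82*k - 1.01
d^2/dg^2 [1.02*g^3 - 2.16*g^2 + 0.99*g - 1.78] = 6.12*g - 4.32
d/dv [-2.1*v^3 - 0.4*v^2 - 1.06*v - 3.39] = -6.3*v^2 - 0.8*v - 1.06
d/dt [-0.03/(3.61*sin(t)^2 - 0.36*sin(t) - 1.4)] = (0.2166*sin(t) - 0.0108)*cos(t)/(-3.61*sin(t)^2 + 0.36*sin(t) + 1.4)^2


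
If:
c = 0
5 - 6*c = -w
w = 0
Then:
No Solution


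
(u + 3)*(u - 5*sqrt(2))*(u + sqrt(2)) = u^3 - 4*sqrt(2)*u^2 + 3*u^2 - 12*sqrt(2)*u - 10*u - 30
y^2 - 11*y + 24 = (y - 8)*(y - 3)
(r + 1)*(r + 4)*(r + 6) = r^3 + 11*r^2 + 34*r + 24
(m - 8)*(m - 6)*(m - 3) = m^3 - 17*m^2 + 90*m - 144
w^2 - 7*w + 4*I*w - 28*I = (w - 7)*(w + 4*I)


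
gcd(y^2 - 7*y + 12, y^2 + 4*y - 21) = y - 3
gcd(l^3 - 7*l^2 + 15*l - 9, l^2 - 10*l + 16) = 1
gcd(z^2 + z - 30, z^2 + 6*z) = z + 6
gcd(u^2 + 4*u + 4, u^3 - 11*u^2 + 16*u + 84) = u + 2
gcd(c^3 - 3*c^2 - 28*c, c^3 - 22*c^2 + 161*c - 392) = c - 7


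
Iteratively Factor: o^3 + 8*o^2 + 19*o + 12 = (o + 4)*(o^2 + 4*o + 3) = (o + 3)*(o + 4)*(o + 1)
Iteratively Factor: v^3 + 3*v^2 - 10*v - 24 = (v + 2)*(v^2 + v - 12) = (v + 2)*(v + 4)*(v - 3)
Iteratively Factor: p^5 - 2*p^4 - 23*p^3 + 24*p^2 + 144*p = (p + 3)*(p^4 - 5*p^3 - 8*p^2 + 48*p) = (p + 3)^2*(p^3 - 8*p^2 + 16*p) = (p - 4)*(p + 3)^2*(p^2 - 4*p) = (p - 4)^2*(p + 3)^2*(p)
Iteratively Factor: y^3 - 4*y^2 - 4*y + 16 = (y - 4)*(y^2 - 4) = (y - 4)*(y + 2)*(y - 2)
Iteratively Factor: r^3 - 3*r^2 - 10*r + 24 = (r + 3)*(r^2 - 6*r + 8) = (r - 2)*(r + 3)*(r - 4)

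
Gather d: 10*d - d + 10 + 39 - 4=9*d + 45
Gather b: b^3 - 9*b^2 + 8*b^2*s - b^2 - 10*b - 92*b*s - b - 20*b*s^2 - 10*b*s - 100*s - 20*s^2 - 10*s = b^3 + b^2*(8*s - 10) + b*(-20*s^2 - 102*s - 11) - 20*s^2 - 110*s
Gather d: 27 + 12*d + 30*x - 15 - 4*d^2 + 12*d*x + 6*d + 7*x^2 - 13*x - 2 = -4*d^2 + d*(12*x + 18) + 7*x^2 + 17*x + 10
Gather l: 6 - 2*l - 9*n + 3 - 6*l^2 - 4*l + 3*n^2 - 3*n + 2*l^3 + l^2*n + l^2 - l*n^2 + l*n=2*l^3 + l^2*(n - 5) + l*(-n^2 + n - 6) + 3*n^2 - 12*n + 9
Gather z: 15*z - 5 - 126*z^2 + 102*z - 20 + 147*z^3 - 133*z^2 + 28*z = 147*z^3 - 259*z^2 + 145*z - 25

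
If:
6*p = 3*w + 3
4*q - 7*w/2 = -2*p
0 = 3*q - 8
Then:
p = 17/6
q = 8/3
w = 14/3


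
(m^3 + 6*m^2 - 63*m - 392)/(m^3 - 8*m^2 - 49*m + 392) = (m + 7)/(m - 7)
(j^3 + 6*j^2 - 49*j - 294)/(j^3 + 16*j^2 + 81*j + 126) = (j - 7)/(j + 3)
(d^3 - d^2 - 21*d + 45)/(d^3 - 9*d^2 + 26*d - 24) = (d^2 + 2*d - 15)/(d^2 - 6*d + 8)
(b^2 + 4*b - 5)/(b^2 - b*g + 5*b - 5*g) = (b - 1)/(b - g)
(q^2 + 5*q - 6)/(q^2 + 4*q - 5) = (q + 6)/(q + 5)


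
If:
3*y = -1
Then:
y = -1/3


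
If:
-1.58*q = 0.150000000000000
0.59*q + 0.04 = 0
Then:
No Solution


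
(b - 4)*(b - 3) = b^2 - 7*b + 12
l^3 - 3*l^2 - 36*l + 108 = (l - 6)*(l - 3)*(l + 6)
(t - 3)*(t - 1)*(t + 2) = t^3 - 2*t^2 - 5*t + 6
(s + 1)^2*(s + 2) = s^3 + 4*s^2 + 5*s + 2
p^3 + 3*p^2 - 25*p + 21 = (p - 3)*(p - 1)*(p + 7)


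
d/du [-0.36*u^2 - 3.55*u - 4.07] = -0.72*u - 3.55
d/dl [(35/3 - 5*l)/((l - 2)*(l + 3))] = 5*(3*l^2 - 14*l + 11)/(3*(l^4 + 2*l^3 - 11*l^2 - 12*l + 36))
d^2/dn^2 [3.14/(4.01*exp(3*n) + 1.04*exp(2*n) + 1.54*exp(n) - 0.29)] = (3.14*(12.03*exp(2*n) + 2.08*exp(n) + 1.54)*(24.06*exp(2*n) + 4.16*exp(n) + 3.08)*exp(n) - (113.3226*exp(2*n) + 13.0624*exp(n) + 4.8356)*(4.01*exp(3*n) + 1.04*exp(2*n) + 1.54*exp(n) - 0.29))*exp(n)/(4.01*exp(3*n) + 1.04*exp(2*n) + 1.54*exp(n) - 0.29)^3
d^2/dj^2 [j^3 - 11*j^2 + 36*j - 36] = 6*j - 22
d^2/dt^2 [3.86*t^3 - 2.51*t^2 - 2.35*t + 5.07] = 23.16*t - 5.02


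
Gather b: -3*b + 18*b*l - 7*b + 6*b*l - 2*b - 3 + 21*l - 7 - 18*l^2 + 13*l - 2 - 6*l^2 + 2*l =b*(24*l - 12) - 24*l^2 + 36*l - 12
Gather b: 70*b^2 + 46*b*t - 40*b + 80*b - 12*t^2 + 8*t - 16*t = 70*b^2 + b*(46*t + 40) - 12*t^2 - 8*t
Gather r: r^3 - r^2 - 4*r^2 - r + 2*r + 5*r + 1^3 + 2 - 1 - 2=r^3 - 5*r^2 + 6*r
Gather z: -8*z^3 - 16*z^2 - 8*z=-8*z^3 - 16*z^2 - 8*z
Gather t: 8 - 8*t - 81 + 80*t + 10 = 72*t - 63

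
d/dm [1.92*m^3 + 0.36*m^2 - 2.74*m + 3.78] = 5.76*m^2 + 0.72*m - 2.74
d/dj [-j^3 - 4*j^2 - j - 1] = -3*j^2 - 8*j - 1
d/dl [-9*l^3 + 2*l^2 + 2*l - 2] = -27*l^2 + 4*l + 2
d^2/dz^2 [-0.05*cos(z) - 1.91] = 0.05*cos(z)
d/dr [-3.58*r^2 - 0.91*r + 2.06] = -7.16*r - 0.91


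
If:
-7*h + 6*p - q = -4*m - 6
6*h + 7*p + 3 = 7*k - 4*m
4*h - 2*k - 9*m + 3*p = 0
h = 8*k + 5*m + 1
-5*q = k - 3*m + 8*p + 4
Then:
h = 1493/6049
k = -227/6049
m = -548/6049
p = -3786/6049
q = 935/6049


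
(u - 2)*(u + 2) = u^2 - 4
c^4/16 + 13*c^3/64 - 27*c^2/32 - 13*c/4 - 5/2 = (c/4 + 1/2)*(c/4 + 1)*(c - 4)*(c + 5/4)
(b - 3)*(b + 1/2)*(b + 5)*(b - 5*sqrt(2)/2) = b^4 - 5*sqrt(2)*b^3/2 + 5*b^3/2 - 14*b^2 - 25*sqrt(2)*b^2/4 - 15*b/2 + 35*sqrt(2)*b + 75*sqrt(2)/4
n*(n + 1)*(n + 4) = n^3 + 5*n^2 + 4*n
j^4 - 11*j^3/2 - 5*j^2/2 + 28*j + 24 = (j - 4)^2*(j + 1)*(j + 3/2)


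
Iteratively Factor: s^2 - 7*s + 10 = (s - 5)*(s - 2)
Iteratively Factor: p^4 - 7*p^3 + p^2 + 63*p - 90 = (p + 3)*(p^3 - 10*p^2 + 31*p - 30) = (p - 2)*(p + 3)*(p^2 - 8*p + 15) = (p - 3)*(p - 2)*(p + 3)*(p - 5)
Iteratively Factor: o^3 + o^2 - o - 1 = (o - 1)*(o^2 + 2*o + 1) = (o - 1)*(o + 1)*(o + 1)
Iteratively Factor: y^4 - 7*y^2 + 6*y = (y + 3)*(y^3 - 3*y^2 + 2*y) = (y - 2)*(y + 3)*(y^2 - y) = y*(y - 2)*(y + 3)*(y - 1)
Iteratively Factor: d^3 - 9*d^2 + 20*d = (d - 5)*(d^2 - 4*d) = d*(d - 5)*(d - 4)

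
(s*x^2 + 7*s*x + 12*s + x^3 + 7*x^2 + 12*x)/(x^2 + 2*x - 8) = (s*x + 3*s + x^2 + 3*x)/(x - 2)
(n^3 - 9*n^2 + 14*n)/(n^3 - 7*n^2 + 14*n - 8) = n*(n - 7)/(n^2 - 5*n + 4)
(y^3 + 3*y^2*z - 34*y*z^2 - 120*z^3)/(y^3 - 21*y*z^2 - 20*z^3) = (y^2 - y*z - 30*z^2)/(y^2 - 4*y*z - 5*z^2)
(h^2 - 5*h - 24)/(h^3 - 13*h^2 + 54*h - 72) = (h^2 - 5*h - 24)/(h^3 - 13*h^2 + 54*h - 72)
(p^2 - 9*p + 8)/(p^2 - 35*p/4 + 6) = 4*(p - 1)/(4*p - 3)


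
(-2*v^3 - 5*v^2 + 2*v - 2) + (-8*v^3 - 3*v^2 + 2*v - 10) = -10*v^3 - 8*v^2 + 4*v - 12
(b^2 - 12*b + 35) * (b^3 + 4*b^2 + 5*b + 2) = b^5 - 8*b^4 - 8*b^3 + 82*b^2 + 151*b + 70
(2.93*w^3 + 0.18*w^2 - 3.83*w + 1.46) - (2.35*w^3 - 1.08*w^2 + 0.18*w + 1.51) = 0.58*w^3 + 1.26*w^2 - 4.01*w - 0.05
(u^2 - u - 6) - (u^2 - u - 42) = 36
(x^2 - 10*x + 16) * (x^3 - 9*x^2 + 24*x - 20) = x^5 - 19*x^4 + 130*x^3 - 404*x^2 + 584*x - 320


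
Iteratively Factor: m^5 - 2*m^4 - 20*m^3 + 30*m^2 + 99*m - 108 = (m - 4)*(m^4 + 2*m^3 - 12*m^2 - 18*m + 27) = (m - 4)*(m + 3)*(m^3 - m^2 - 9*m + 9) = (m - 4)*(m - 3)*(m + 3)*(m^2 + 2*m - 3) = (m - 4)*(m - 3)*(m + 3)^2*(m - 1)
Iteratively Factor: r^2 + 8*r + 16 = (r + 4)*(r + 4)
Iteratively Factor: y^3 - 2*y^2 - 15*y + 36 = (y + 4)*(y^2 - 6*y + 9) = (y - 3)*(y + 4)*(y - 3)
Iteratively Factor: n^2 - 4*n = (n - 4)*(n)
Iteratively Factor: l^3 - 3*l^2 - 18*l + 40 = (l - 5)*(l^2 + 2*l - 8) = (l - 5)*(l + 4)*(l - 2)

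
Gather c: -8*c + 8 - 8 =-8*c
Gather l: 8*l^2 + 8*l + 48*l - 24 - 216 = 8*l^2 + 56*l - 240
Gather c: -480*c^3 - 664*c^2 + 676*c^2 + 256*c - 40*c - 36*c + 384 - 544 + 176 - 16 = -480*c^3 + 12*c^2 + 180*c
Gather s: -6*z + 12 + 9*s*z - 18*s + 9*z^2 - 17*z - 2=s*(9*z - 18) + 9*z^2 - 23*z + 10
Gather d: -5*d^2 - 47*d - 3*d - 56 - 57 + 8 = -5*d^2 - 50*d - 105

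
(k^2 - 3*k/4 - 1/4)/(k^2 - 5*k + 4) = (k + 1/4)/(k - 4)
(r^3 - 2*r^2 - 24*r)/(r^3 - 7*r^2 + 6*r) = (r + 4)/(r - 1)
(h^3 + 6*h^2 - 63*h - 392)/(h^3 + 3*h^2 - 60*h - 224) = (h + 7)/(h + 4)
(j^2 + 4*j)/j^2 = (j + 4)/j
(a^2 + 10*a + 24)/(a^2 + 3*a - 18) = (a + 4)/(a - 3)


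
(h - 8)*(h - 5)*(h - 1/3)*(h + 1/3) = h^4 - 13*h^3 + 359*h^2/9 + 13*h/9 - 40/9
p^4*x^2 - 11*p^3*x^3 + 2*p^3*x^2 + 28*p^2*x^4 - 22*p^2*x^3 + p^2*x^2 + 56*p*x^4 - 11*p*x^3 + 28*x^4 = (p - 7*x)*(p - 4*x)*(p*x + x)^2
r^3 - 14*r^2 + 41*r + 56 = (r - 8)*(r - 7)*(r + 1)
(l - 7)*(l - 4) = l^2 - 11*l + 28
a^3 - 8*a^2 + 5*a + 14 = (a - 7)*(a - 2)*(a + 1)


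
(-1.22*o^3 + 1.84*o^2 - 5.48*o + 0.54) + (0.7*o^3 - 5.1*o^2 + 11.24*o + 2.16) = -0.52*o^3 - 3.26*o^2 + 5.76*o + 2.7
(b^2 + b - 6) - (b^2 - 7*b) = 8*b - 6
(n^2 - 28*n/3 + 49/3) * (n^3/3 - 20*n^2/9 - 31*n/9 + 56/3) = n^5/3 - 16*n^4/3 + 614*n^3/27 + 392*n^2/27 - 6223*n/27 + 2744/9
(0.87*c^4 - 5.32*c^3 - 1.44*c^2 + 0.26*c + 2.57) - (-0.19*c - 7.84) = 0.87*c^4 - 5.32*c^3 - 1.44*c^2 + 0.45*c + 10.41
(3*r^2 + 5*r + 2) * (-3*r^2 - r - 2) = -9*r^4 - 18*r^3 - 17*r^2 - 12*r - 4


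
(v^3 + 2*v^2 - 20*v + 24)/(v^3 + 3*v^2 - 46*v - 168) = (v^2 - 4*v + 4)/(v^2 - 3*v - 28)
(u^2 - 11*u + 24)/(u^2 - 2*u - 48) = (u - 3)/(u + 6)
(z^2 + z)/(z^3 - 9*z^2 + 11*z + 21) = z/(z^2 - 10*z + 21)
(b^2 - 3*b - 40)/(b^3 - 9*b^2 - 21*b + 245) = (b - 8)/(b^2 - 14*b + 49)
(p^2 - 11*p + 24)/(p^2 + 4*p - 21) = (p - 8)/(p + 7)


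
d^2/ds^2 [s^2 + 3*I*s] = 2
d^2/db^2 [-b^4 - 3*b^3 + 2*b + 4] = 6*b*(-2*b - 3)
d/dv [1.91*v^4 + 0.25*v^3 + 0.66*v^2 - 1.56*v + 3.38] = 7.64*v^3 + 0.75*v^2 + 1.32*v - 1.56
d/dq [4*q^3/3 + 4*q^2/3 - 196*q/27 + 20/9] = 4*q^2 + 8*q/3 - 196/27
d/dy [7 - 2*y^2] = -4*y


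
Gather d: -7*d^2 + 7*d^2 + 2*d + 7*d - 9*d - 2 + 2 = 0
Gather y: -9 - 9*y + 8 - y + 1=-10*y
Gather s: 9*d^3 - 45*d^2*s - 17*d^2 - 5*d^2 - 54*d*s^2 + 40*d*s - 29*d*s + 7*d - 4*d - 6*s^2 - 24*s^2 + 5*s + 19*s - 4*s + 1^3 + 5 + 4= 9*d^3 - 22*d^2 + 3*d + s^2*(-54*d - 30) + s*(-45*d^2 + 11*d + 20) + 10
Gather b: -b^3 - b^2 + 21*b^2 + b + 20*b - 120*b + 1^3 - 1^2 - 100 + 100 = -b^3 + 20*b^2 - 99*b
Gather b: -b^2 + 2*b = -b^2 + 2*b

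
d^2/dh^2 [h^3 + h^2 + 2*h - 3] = 6*h + 2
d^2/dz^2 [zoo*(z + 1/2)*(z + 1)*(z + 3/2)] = zoo*(z + 1)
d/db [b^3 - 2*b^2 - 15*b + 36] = 3*b^2 - 4*b - 15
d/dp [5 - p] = -1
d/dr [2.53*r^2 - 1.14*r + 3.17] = 5.06*r - 1.14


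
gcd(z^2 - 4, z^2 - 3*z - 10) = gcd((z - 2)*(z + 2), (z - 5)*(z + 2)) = z + 2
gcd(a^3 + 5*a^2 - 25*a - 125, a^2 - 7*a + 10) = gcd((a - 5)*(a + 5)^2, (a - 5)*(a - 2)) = a - 5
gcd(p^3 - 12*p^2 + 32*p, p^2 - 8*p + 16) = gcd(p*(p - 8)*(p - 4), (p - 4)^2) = p - 4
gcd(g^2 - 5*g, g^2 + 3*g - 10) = 1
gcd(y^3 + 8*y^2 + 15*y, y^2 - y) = y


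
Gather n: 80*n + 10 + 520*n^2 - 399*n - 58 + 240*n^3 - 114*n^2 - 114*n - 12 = 240*n^3 + 406*n^2 - 433*n - 60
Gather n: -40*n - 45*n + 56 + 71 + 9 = 136 - 85*n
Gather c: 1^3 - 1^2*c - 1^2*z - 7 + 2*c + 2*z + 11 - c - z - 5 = 0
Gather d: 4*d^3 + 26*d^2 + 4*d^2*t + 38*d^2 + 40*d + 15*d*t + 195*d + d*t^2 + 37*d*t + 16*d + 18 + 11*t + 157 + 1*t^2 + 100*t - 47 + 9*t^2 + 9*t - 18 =4*d^3 + d^2*(4*t + 64) + d*(t^2 + 52*t + 251) + 10*t^2 + 120*t + 110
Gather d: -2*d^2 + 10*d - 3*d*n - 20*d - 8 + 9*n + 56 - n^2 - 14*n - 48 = -2*d^2 + d*(-3*n - 10) - n^2 - 5*n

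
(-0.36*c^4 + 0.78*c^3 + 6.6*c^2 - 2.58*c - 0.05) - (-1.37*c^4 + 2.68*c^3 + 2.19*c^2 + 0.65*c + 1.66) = 1.01*c^4 - 1.9*c^3 + 4.41*c^2 - 3.23*c - 1.71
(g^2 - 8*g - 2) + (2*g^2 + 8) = 3*g^2 - 8*g + 6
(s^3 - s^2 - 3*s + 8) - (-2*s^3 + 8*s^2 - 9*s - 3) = 3*s^3 - 9*s^2 + 6*s + 11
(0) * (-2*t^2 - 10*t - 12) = 0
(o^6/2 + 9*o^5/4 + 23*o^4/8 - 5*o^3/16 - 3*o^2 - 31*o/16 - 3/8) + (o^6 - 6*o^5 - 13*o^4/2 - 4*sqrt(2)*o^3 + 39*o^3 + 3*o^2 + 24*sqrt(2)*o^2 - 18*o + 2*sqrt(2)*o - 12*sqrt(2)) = 3*o^6/2 - 15*o^5/4 - 29*o^4/8 - 4*sqrt(2)*o^3 + 619*o^3/16 + 24*sqrt(2)*o^2 - 319*o/16 + 2*sqrt(2)*o - 12*sqrt(2) - 3/8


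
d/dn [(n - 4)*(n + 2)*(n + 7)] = 3*n^2 + 10*n - 22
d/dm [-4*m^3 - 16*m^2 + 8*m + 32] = -12*m^2 - 32*m + 8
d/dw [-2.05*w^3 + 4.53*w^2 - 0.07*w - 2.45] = -6.15*w^2 + 9.06*w - 0.07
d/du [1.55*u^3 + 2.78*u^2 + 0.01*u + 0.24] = 4.65*u^2 + 5.56*u + 0.01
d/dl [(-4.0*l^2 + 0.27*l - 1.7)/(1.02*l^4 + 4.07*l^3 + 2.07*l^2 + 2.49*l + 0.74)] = (8.16*l^5 + 15.4538*l^4 + 4.7382*l^3 + 10.2381*l^2 + 1.118*l + 4.4328)/(1.0404*l^8 + 8.3028*l^7 + 20.7877*l^6 + 21.9294*l^5 + 26.0631*l^4 + 16.3322*l^3 + 9.2637*l^2 + 3.6852*l + 0.5476)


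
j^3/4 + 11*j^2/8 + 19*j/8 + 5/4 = (j/4 + 1/2)*(j + 1)*(j + 5/2)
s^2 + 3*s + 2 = (s + 1)*(s + 2)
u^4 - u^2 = u^2*(u - 1)*(u + 1)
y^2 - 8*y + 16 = (y - 4)^2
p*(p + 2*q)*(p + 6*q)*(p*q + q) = p^4*q + 8*p^3*q^2 + p^3*q + 12*p^2*q^3 + 8*p^2*q^2 + 12*p*q^3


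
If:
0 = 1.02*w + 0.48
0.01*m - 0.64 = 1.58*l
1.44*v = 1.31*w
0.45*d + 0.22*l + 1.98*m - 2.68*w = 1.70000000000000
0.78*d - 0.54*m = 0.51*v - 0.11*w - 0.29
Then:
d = -0.35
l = -0.40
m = 0.35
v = -0.43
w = -0.47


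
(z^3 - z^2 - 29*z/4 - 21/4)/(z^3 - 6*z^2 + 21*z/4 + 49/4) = (2*z + 3)/(2*z - 7)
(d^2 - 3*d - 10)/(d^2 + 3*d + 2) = (d - 5)/(d + 1)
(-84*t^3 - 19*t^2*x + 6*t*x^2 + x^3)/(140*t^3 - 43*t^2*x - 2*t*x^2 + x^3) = (3*t + x)/(-5*t + x)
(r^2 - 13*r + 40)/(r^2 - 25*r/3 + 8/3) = 3*(r - 5)/(3*r - 1)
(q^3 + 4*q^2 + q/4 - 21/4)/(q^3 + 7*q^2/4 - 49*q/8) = 2*(2*q^2 + q - 3)/(q*(4*q - 7))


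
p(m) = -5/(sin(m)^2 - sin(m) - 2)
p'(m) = -5*(-2*sin(m)*cos(m) + cos(m))/(sin(m)^2 - sin(m) - 2)^2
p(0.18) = 2.33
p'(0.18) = -0.69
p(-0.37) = 3.32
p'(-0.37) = -3.53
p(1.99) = 2.40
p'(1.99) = -0.39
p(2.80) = 2.25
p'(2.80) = 0.31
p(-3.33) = 2.32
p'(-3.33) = 0.66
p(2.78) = 2.24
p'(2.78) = 0.28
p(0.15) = 2.35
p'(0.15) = -0.77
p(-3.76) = 2.23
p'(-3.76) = -0.13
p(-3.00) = 2.72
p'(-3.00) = 1.88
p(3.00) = 2.36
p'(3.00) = 0.79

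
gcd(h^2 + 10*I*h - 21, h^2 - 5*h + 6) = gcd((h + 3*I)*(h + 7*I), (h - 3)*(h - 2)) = 1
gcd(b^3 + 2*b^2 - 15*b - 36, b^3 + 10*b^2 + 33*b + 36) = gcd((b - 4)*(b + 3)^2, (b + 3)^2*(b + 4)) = b^2 + 6*b + 9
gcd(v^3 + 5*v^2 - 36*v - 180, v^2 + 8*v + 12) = v + 6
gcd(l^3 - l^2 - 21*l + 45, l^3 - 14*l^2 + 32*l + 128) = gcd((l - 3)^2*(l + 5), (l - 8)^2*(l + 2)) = 1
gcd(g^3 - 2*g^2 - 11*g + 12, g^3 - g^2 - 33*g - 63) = g + 3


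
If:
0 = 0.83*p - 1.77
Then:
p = 2.13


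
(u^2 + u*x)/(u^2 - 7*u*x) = (u + x)/(u - 7*x)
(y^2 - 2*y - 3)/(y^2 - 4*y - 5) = (y - 3)/(y - 5)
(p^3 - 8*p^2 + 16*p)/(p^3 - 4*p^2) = (p - 4)/p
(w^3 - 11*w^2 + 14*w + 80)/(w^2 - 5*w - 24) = (w^2 - 3*w - 10)/(w + 3)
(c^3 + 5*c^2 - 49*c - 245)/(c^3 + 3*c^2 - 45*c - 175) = (c + 7)/(c + 5)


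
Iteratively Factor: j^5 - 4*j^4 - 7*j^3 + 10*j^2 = (j - 1)*(j^4 - 3*j^3 - 10*j^2) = (j - 1)*(j + 2)*(j^3 - 5*j^2) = j*(j - 1)*(j + 2)*(j^2 - 5*j) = j^2*(j - 1)*(j + 2)*(j - 5)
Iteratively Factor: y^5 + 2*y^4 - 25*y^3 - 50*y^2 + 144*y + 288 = (y + 4)*(y^4 - 2*y^3 - 17*y^2 + 18*y + 72) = (y - 4)*(y + 4)*(y^3 + 2*y^2 - 9*y - 18) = (y - 4)*(y - 3)*(y + 4)*(y^2 + 5*y + 6) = (y - 4)*(y - 3)*(y + 3)*(y + 4)*(y + 2)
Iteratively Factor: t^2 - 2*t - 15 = (t + 3)*(t - 5)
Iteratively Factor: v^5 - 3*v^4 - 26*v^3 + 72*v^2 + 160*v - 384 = (v - 4)*(v^4 + v^3 - 22*v^2 - 16*v + 96) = (v - 4)*(v - 2)*(v^3 + 3*v^2 - 16*v - 48) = (v - 4)*(v - 2)*(v + 3)*(v^2 - 16) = (v - 4)*(v - 2)*(v + 3)*(v + 4)*(v - 4)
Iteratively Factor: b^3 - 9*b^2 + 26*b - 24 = (b - 2)*(b^2 - 7*b + 12) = (b - 4)*(b - 2)*(b - 3)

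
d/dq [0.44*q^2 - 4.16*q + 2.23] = 0.88*q - 4.16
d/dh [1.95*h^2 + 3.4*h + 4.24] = 3.9*h + 3.4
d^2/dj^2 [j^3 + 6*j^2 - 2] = 6*j + 12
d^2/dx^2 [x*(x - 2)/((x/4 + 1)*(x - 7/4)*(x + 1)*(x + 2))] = 32*(48*x^8 + 60*x^7 - 931*x^6 - 1230*x^5 + 4380*x^4 + 1344*x^3 - 12936*x^2 - 2352*x + 10528)/(64*x^12 + 1008*x^11 + 5628*x^10 + 9621*x^9 - 26103*x^8 - 123543*x^7 - 89093*x^6 + 304038*x^5 + 586572*x^4 + 65304*x^3 - 665952*x^2 - 620928*x - 175616)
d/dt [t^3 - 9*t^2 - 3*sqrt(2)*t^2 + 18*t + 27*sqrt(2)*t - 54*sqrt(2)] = 3*t^2 - 18*t - 6*sqrt(2)*t + 18 + 27*sqrt(2)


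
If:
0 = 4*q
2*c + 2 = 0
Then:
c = -1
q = 0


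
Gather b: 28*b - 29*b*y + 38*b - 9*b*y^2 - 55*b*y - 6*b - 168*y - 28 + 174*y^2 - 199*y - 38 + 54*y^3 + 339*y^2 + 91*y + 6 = b*(-9*y^2 - 84*y + 60) + 54*y^3 + 513*y^2 - 276*y - 60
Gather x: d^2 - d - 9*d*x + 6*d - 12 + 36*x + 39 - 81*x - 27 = d^2 + 5*d + x*(-9*d - 45)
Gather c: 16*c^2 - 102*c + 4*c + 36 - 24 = 16*c^2 - 98*c + 12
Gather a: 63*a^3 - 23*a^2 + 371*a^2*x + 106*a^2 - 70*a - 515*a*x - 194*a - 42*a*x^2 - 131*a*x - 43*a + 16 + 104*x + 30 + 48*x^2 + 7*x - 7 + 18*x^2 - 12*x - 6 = 63*a^3 + a^2*(371*x + 83) + a*(-42*x^2 - 646*x - 307) + 66*x^2 + 99*x + 33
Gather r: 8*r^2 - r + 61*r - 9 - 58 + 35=8*r^2 + 60*r - 32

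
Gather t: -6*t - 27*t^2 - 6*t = -27*t^2 - 12*t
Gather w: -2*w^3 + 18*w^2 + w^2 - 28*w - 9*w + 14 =-2*w^3 + 19*w^2 - 37*w + 14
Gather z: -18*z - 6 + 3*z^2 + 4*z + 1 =3*z^2 - 14*z - 5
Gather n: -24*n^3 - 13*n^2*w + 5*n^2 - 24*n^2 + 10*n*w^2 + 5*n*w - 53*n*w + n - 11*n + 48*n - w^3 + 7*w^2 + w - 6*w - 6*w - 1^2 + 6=-24*n^3 + n^2*(-13*w - 19) + n*(10*w^2 - 48*w + 38) - w^3 + 7*w^2 - 11*w + 5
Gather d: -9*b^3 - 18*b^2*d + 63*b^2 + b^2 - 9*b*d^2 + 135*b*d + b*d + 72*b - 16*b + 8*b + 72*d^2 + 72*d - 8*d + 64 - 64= -9*b^3 + 64*b^2 + 64*b + d^2*(72 - 9*b) + d*(-18*b^2 + 136*b + 64)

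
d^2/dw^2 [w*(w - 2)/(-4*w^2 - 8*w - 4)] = (4*w - 5)/(2*(w^4 + 4*w^3 + 6*w^2 + 4*w + 1))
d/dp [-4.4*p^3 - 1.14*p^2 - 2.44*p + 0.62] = -13.2*p^2 - 2.28*p - 2.44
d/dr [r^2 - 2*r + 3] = 2*r - 2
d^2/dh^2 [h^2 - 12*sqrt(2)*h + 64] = 2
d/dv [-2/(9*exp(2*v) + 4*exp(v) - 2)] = (36*exp(v) + 8)*exp(v)/(9*exp(2*v) + 4*exp(v) - 2)^2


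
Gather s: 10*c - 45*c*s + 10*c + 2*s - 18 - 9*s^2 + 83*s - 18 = 20*c - 9*s^2 + s*(85 - 45*c) - 36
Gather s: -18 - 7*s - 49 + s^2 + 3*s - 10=s^2 - 4*s - 77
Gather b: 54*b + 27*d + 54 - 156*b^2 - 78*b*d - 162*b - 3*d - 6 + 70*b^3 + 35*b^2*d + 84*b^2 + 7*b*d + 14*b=70*b^3 + b^2*(35*d - 72) + b*(-71*d - 94) + 24*d + 48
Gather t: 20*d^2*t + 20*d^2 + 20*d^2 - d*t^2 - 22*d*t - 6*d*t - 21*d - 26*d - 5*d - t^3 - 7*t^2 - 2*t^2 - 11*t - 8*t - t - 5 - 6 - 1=40*d^2 - 52*d - t^3 + t^2*(-d - 9) + t*(20*d^2 - 28*d - 20) - 12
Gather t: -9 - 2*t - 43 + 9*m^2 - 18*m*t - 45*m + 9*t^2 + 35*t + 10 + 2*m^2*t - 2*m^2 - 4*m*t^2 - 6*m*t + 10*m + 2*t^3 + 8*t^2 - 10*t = 7*m^2 - 35*m + 2*t^3 + t^2*(17 - 4*m) + t*(2*m^2 - 24*m + 23) - 42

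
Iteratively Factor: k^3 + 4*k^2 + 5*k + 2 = (k + 1)*(k^2 + 3*k + 2) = (k + 1)^2*(k + 2)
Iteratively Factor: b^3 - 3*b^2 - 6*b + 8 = (b - 1)*(b^2 - 2*b - 8) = (b - 4)*(b - 1)*(b + 2)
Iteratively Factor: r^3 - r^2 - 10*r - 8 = (r - 4)*(r^2 + 3*r + 2) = (r - 4)*(r + 1)*(r + 2)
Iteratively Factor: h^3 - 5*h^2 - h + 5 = (h - 1)*(h^2 - 4*h - 5) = (h - 5)*(h - 1)*(h + 1)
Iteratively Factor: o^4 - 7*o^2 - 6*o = (o + 1)*(o^3 - o^2 - 6*o) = o*(o + 1)*(o^2 - o - 6) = o*(o - 3)*(o + 1)*(o + 2)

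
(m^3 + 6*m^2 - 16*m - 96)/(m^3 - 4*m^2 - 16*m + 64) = (m + 6)/(m - 4)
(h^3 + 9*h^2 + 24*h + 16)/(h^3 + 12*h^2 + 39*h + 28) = (h + 4)/(h + 7)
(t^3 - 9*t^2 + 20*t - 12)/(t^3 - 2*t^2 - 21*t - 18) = (t^2 - 3*t + 2)/(t^2 + 4*t + 3)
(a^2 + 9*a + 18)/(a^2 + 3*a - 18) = (a + 3)/(a - 3)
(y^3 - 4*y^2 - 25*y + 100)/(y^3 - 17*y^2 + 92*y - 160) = (y + 5)/(y - 8)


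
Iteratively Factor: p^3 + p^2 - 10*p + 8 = (p - 2)*(p^2 + 3*p - 4) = (p - 2)*(p + 4)*(p - 1)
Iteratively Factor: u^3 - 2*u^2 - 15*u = (u - 5)*(u^2 + 3*u) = u*(u - 5)*(u + 3)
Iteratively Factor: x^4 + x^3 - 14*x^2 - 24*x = (x + 2)*(x^3 - x^2 - 12*x) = (x - 4)*(x + 2)*(x^2 + 3*x) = x*(x - 4)*(x + 2)*(x + 3)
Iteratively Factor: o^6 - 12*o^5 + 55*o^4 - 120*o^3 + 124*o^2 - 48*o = (o - 2)*(o^5 - 10*o^4 + 35*o^3 - 50*o^2 + 24*o) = (o - 3)*(o - 2)*(o^4 - 7*o^3 + 14*o^2 - 8*o) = (o - 3)*(o - 2)^2*(o^3 - 5*o^2 + 4*o) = (o - 3)*(o - 2)^2*(o - 1)*(o^2 - 4*o) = o*(o - 3)*(o - 2)^2*(o - 1)*(o - 4)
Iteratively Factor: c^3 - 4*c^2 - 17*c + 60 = (c - 5)*(c^2 + c - 12) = (c - 5)*(c + 4)*(c - 3)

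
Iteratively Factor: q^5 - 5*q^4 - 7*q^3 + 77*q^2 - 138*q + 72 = (q - 2)*(q^4 - 3*q^3 - 13*q^2 + 51*q - 36) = (q - 2)*(q + 4)*(q^3 - 7*q^2 + 15*q - 9) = (q - 3)*(q - 2)*(q + 4)*(q^2 - 4*q + 3) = (q - 3)^2*(q - 2)*(q + 4)*(q - 1)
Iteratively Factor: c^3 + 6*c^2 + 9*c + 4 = (c + 4)*(c^2 + 2*c + 1) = (c + 1)*(c + 4)*(c + 1)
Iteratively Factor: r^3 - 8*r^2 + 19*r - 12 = (r - 3)*(r^2 - 5*r + 4) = (r - 4)*(r - 3)*(r - 1)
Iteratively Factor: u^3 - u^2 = (u)*(u^2 - u) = u^2*(u - 1)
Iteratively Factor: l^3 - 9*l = (l + 3)*(l^2 - 3*l) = (l - 3)*(l + 3)*(l)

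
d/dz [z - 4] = 1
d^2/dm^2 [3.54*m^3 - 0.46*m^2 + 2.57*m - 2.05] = 21.24*m - 0.92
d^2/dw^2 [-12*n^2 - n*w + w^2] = 2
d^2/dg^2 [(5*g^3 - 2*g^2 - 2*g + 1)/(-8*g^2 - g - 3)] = 2*(227*g^3 - 381*g^2 - 303*g + 35)/(512*g^6 + 192*g^5 + 600*g^4 + 145*g^3 + 225*g^2 + 27*g + 27)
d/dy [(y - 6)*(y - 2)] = 2*y - 8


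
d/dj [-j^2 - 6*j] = -2*j - 6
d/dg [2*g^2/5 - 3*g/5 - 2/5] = 4*g/5 - 3/5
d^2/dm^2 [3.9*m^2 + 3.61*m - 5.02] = 7.80000000000000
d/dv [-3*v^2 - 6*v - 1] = -6*v - 6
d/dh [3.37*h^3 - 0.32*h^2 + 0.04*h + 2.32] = 10.11*h^2 - 0.64*h + 0.04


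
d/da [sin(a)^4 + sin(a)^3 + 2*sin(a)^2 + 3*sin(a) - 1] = (4*sin(a)^3 + 3*sin(a)^2 + 4*sin(a) + 3)*cos(a)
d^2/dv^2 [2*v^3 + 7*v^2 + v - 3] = 12*v + 14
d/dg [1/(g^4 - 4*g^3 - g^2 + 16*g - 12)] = 2*(-2*g^3 + 6*g^2 + g - 8)/(-g^4 + 4*g^3 + g^2 - 16*g + 12)^2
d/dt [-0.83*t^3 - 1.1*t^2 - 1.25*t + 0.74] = -2.49*t^2 - 2.2*t - 1.25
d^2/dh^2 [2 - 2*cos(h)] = 2*cos(h)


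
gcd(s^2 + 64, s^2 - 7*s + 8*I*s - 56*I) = s + 8*I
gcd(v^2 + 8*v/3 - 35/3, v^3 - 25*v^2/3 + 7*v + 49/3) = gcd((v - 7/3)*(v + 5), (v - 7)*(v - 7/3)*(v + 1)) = v - 7/3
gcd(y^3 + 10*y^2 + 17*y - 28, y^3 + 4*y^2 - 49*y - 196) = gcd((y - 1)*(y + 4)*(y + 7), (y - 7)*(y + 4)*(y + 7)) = y^2 + 11*y + 28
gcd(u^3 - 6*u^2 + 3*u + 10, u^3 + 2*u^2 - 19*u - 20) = u + 1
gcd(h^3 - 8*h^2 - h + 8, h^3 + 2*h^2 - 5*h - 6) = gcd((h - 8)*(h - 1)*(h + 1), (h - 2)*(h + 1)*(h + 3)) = h + 1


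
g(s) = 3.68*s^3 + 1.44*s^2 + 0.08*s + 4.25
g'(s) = 11.04*s^2 + 2.88*s + 0.08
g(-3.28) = -110.38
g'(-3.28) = 109.41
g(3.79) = 225.58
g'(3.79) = 169.57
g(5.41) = 629.52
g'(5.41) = 338.78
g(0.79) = 7.03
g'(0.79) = 9.25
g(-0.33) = 4.25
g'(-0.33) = 0.33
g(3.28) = 149.86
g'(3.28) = 128.30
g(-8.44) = -2106.31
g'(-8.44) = 762.19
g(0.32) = 4.54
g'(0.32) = 2.13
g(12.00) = 6571.61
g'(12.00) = 1624.40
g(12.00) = 6571.61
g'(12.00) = 1624.40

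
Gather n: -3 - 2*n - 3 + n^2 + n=n^2 - n - 6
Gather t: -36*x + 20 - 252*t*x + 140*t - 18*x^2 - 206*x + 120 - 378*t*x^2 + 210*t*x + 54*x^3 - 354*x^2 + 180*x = t*(-378*x^2 - 42*x + 140) + 54*x^3 - 372*x^2 - 62*x + 140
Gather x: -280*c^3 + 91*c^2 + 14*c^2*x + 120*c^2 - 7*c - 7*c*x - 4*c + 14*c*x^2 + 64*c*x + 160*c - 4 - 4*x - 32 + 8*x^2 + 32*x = -280*c^3 + 211*c^2 + 149*c + x^2*(14*c + 8) + x*(14*c^2 + 57*c + 28) - 36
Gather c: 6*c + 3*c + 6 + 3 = 9*c + 9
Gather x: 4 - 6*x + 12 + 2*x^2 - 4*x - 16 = 2*x^2 - 10*x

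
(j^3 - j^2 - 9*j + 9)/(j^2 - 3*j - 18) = (j^2 - 4*j + 3)/(j - 6)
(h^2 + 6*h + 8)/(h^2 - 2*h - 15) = (h^2 + 6*h + 8)/(h^2 - 2*h - 15)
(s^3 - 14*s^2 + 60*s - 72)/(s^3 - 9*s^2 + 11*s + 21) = (s^3 - 14*s^2 + 60*s - 72)/(s^3 - 9*s^2 + 11*s + 21)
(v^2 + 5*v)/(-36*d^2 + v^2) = v*(v + 5)/(-36*d^2 + v^2)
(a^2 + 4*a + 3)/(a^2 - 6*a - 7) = (a + 3)/(a - 7)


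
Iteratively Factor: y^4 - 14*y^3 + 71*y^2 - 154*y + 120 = (y - 2)*(y^3 - 12*y^2 + 47*y - 60) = (y - 4)*(y - 2)*(y^2 - 8*y + 15) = (y - 4)*(y - 3)*(y - 2)*(y - 5)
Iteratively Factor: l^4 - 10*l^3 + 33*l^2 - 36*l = (l - 3)*(l^3 - 7*l^2 + 12*l) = (l - 4)*(l - 3)*(l^2 - 3*l) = (l - 4)*(l - 3)^2*(l)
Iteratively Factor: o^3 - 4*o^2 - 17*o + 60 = (o - 5)*(o^2 + o - 12) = (o - 5)*(o - 3)*(o + 4)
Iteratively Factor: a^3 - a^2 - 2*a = (a)*(a^2 - a - 2) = a*(a - 2)*(a + 1)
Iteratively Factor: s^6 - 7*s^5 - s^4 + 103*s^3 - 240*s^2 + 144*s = (s - 3)*(s^5 - 4*s^4 - 13*s^3 + 64*s^2 - 48*s) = (s - 3)^2*(s^4 - s^3 - 16*s^2 + 16*s) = s*(s - 3)^2*(s^3 - s^2 - 16*s + 16) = s*(s - 3)^2*(s - 1)*(s^2 - 16) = s*(s - 4)*(s - 3)^2*(s - 1)*(s + 4)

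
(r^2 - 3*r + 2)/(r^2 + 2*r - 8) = (r - 1)/(r + 4)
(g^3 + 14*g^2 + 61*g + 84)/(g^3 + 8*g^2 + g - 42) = (g + 4)/(g - 2)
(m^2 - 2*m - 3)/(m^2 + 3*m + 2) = (m - 3)/(m + 2)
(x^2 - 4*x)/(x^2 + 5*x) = (x - 4)/(x + 5)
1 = 1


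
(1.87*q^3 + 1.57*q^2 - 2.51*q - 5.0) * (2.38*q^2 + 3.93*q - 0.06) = 4.4506*q^5 + 11.0857*q^4 + 0.0841000000000021*q^3 - 21.8585*q^2 - 19.4994*q + 0.3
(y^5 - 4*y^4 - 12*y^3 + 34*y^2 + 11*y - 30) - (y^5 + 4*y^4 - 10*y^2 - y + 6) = -8*y^4 - 12*y^3 + 44*y^2 + 12*y - 36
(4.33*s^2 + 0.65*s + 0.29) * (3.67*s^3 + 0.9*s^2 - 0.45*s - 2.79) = 15.8911*s^5 + 6.2825*s^4 - 0.2992*s^3 - 12.1122*s^2 - 1.944*s - 0.8091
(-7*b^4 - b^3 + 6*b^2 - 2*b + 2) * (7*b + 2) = -49*b^5 - 21*b^4 + 40*b^3 - 2*b^2 + 10*b + 4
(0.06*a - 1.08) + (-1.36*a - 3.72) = -1.3*a - 4.8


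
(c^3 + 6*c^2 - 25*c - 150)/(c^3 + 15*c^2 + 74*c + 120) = (c - 5)/(c + 4)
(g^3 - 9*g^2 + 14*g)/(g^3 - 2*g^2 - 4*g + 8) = g*(g - 7)/(g^2 - 4)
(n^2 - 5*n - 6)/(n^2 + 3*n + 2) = (n - 6)/(n + 2)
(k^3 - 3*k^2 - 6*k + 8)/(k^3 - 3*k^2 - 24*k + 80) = (k^2 + k - 2)/(k^2 + k - 20)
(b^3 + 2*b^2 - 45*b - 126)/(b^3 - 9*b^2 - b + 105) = (b + 6)/(b - 5)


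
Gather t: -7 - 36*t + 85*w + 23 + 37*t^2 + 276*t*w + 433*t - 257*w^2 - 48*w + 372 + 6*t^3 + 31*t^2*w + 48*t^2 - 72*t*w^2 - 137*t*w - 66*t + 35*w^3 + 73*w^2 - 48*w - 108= 6*t^3 + t^2*(31*w + 85) + t*(-72*w^2 + 139*w + 331) + 35*w^3 - 184*w^2 - 11*w + 280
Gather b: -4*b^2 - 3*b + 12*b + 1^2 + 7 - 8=-4*b^2 + 9*b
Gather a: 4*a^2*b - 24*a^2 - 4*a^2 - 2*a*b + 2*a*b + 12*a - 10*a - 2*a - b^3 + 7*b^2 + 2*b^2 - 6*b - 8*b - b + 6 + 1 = a^2*(4*b - 28) - b^3 + 9*b^2 - 15*b + 7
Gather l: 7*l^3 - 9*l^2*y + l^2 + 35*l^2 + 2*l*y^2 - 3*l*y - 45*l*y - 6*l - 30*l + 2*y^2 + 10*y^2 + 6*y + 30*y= 7*l^3 + l^2*(36 - 9*y) + l*(2*y^2 - 48*y - 36) + 12*y^2 + 36*y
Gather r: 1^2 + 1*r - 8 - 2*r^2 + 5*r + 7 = -2*r^2 + 6*r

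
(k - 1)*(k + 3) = k^2 + 2*k - 3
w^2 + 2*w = w*(w + 2)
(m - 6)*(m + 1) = m^2 - 5*m - 6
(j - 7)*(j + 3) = j^2 - 4*j - 21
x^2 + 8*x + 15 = (x + 3)*(x + 5)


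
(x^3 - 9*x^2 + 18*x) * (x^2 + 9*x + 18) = x^5 - 45*x^3 + 324*x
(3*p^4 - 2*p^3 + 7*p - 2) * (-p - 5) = -3*p^5 - 13*p^4 + 10*p^3 - 7*p^2 - 33*p + 10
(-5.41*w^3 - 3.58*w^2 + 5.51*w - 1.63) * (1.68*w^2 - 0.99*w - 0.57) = -9.0888*w^5 - 0.6585*w^4 + 15.8847*w^3 - 6.1527*w^2 - 1.527*w + 0.9291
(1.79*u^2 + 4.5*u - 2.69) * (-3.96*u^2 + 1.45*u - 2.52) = -7.0884*u^4 - 15.2245*u^3 + 12.6666*u^2 - 15.2405*u + 6.7788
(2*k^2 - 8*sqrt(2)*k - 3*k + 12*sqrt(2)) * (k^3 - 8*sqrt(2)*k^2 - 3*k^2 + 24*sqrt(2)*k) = 2*k^5 - 24*sqrt(2)*k^4 - 9*k^4 + 137*k^3 + 108*sqrt(2)*k^3 - 576*k^2 - 108*sqrt(2)*k^2 + 576*k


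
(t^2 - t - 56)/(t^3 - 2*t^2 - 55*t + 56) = 1/(t - 1)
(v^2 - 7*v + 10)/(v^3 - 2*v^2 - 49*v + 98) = (v - 5)/(v^2 - 49)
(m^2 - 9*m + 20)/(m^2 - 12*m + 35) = (m - 4)/(m - 7)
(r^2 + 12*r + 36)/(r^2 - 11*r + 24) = (r^2 + 12*r + 36)/(r^2 - 11*r + 24)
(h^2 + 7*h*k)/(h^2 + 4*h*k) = (h + 7*k)/(h + 4*k)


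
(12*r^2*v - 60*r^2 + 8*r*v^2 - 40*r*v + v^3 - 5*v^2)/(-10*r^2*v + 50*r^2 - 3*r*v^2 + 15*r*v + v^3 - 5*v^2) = (-6*r - v)/(5*r - v)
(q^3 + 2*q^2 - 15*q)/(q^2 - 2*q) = (q^2 + 2*q - 15)/(q - 2)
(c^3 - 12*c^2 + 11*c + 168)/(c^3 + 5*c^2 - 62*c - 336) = (c^2 - 4*c - 21)/(c^2 + 13*c + 42)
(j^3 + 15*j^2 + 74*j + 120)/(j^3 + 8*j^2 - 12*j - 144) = (j^2 + 9*j + 20)/(j^2 + 2*j - 24)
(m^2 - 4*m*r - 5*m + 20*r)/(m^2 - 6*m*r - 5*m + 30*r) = (-m + 4*r)/(-m + 6*r)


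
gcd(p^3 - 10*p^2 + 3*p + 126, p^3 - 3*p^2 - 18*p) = p^2 - 3*p - 18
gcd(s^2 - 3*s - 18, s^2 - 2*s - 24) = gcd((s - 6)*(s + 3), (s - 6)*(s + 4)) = s - 6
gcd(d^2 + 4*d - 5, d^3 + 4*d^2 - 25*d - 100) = d + 5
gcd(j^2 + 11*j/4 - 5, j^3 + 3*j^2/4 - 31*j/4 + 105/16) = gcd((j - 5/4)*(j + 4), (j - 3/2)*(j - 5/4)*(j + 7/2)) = j - 5/4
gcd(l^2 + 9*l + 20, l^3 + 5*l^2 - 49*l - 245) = l + 5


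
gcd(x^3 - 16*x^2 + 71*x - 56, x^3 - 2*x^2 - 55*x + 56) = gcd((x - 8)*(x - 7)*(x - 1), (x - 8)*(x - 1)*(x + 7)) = x^2 - 9*x + 8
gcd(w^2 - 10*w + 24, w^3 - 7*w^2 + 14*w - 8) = w - 4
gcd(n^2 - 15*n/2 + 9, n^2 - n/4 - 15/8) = n - 3/2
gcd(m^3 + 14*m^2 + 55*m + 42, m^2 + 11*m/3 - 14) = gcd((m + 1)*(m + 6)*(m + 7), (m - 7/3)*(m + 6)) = m + 6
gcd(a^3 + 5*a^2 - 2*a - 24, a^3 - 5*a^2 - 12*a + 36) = a^2 + a - 6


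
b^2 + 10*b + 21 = (b + 3)*(b + 7)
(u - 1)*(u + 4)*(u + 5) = u^3 + 8*u^2 + 11*u - 20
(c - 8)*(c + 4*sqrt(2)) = c^2 - 8*c + 4*sqrt(2)*c - 32*sqrt(2)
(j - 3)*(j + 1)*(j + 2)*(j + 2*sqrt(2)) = j^4 + 2*sqrt(2)*j^3 - 7*j^2 - 14*sqrt(2)*j - 6*j - 12*sqrt(2)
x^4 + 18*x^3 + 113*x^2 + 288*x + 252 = (x + 2)*(x + 3)*(x + 6)*(x + 7)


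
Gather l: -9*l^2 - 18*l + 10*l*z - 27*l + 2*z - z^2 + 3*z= -9*l^2 + l*(10*z - 45) - z^2 + 5*z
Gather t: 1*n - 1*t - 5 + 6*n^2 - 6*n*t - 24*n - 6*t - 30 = 6*n^2 - 23*n + t*(-6*n - 7) - 35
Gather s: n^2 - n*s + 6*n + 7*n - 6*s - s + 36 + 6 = n^2 + 13*n + s*(-n - 7) + 42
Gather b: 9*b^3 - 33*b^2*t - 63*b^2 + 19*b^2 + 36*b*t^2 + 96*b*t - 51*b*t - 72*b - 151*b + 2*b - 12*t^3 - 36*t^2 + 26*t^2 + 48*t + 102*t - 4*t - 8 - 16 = 9*b^3 + b^2*(-33*t - 44) + b*(36*t^2 + 45*t - 221) - 12*t^3 - 10*t^2 + 146*t - 24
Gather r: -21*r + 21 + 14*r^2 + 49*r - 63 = 14*r^2 + 28*r - 42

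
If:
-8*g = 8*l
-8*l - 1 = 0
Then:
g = 1/8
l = -1/8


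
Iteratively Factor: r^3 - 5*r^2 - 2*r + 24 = (r + 2)*(r^2 - 7*r + 12) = (r - 4)*(r + 2)*(r - 3)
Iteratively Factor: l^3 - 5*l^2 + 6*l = (l - 3)*(l^2 - 2*l) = (l - 3)*(l - 2)*(l)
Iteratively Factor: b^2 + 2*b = (b + 2)*(b)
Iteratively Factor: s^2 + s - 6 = (s + 3)*(s - 2)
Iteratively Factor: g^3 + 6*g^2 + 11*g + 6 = (g + 2)*(g^2 + 4*g + 3) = (g + 1)*(g + 2)*(g + 3)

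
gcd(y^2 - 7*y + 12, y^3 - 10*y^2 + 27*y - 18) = y - 3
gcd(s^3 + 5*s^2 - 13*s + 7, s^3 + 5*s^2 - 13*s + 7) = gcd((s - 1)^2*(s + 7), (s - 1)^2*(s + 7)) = s^3 + 5*s^2 - 13*s + 7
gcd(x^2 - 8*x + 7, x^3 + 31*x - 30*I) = 1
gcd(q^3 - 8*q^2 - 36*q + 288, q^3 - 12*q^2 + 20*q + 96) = q^2 - 14*q + 48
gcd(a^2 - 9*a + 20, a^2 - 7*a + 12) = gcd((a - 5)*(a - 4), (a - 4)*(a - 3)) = a - 4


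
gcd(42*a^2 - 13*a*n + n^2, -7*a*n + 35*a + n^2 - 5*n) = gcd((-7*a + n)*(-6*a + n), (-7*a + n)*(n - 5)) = 7*a - n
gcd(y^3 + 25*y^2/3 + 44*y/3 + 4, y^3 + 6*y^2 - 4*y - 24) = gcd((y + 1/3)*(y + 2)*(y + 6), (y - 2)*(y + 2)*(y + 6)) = y^2 + 8*y + 12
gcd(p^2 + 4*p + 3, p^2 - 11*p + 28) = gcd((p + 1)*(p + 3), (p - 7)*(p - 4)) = 1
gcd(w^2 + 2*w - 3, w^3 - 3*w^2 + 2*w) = w - 1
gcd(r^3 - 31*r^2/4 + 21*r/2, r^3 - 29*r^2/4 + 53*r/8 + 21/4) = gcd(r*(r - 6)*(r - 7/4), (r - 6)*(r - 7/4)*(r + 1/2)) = r^2 - 31*r/4 + 21/2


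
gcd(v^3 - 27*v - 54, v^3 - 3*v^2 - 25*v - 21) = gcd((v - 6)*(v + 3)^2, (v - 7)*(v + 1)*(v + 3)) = v + 3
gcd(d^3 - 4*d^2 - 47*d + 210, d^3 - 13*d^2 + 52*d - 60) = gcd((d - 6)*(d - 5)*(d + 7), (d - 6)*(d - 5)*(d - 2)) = d^2 - 11*d + 30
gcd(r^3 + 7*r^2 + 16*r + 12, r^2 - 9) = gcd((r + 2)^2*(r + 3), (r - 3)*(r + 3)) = r + 3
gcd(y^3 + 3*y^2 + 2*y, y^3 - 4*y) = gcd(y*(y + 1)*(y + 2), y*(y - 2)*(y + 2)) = y^2 + 2*y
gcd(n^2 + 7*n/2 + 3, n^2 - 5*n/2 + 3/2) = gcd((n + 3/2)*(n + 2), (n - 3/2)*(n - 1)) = 1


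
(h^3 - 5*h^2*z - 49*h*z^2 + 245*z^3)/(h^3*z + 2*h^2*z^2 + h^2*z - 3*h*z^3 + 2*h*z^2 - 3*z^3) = (h^3 - 5*h^2*z - 49*h*z^2 + 245*z^3)/(z*(h^3 + 2*h^2*z + h^2 - 3*h*z^2 + 2*h*z - 3*z^2))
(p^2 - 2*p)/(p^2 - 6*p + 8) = p/(p - 4)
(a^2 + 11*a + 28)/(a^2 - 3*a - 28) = (a + 7)/(a - 7)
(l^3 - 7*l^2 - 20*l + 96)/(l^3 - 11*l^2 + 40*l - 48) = (l^2 - 4*l - 32)/(l^2 - 8*l + 16)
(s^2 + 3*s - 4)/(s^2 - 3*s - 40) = (-s^2 - 3*s + 4)/(-s^2 + 3*s + 40)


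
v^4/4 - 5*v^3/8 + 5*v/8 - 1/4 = (v/4 + 1/4)*(v - 2)*(v - 1)*(v - 1/2)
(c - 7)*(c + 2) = c^2 - 5*c - 14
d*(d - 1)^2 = d^3 - 2*d^2 + d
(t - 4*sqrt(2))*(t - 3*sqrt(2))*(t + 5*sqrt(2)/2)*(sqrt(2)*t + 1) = sqrt(2)*t^4 - 8*t^3 - 31*sqrt(2)*t^2/2 + 109*t + 60*sqrt(2)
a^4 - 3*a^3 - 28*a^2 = a^2*(a - 7)*(a + 4)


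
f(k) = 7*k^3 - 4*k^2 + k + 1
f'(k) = 21*k^2 - 8*k + 1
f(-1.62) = -40.88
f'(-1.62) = 69.07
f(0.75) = 2.45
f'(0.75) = 6.81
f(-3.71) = -415.22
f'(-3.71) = 319.73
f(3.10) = 174.20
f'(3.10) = 178.01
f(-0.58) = -2.29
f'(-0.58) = 12.70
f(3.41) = 235.46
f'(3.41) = 217.91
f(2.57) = 95.97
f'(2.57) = 119.14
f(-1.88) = -61.53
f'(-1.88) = 90.26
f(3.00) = 157.00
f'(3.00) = 166.00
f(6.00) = 1375.00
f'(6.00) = 709.00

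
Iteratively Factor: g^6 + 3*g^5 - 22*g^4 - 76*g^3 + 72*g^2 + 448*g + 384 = (g + 2)*(g^5 + g^4 - 24*g^3 - 28*g^2 + 128*g + 192) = (g + 2)*(g + 4)*(g^4 - 3*g^3 - 12*g^2 + 20*g + 48) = (g + 2)^2*(g + 4)*(g^3 - 5*g^2 - 2*g + 24) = (g + 2)^3*(g + 4)*(g^2 - 7*g + 12) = (g - 4)*(g + 2)^3*(g + 4)*(g - 3)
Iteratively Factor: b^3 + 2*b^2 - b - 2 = (b + 2)*(b^2 - 1) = (b + 1)*(b + 2)*(b - 1)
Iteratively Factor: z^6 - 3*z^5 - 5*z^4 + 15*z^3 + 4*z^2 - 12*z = (z - 3)*(z^5 - 5*z^3 + 4*z) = z*(z - 3)*(z^4 - 5*z^2 + 4) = z*(z - 3)*(z - 1)*(z^3 + z^2 - 4*z - 4) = z*(z - 3)*(z - 1)*(z + 1)*(z^2 - 4) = z*(z - 3)*(z - 2)*(z - 1)*(z + 1)*(z + 2)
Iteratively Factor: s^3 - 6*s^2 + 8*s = (s - 4)*(s^2 - 2*s) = s*(s - 4)*(s - 2)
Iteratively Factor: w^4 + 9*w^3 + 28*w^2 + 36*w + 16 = (w + 2)*(w^3 + 7*w^2 + 14*w + 8) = (w + 2)*(w + 4)*(w^2 + 3*w + 2) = (w + 1)*(w + 2)*(w + 4)*(w + 2)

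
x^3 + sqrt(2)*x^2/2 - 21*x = x*(x - 3*sqrt(2))*(x + 7*sqrt(2)/2)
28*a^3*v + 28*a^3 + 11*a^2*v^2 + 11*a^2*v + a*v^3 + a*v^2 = (4*a + v)*(7*a + v)*(a*v + a)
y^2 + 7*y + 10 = (y + 2)*(y + 5)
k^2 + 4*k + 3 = (k + 1)*(k + 3)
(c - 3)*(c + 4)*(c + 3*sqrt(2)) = c^3 + c^2 + 3*sqrt(2)*c^2 - 12*c + 3*sqrt(2)*c - 36*sqrt(2)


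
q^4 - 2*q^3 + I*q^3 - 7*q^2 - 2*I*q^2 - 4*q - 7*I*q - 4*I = (q - 4)*(q + 1)^2*(q + I)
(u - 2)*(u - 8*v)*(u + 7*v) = u^3 - u^2*v - 2*u^2 - 56*u*v^2 + 2*u*v + 112*v^2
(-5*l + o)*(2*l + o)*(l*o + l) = -10*l^3*o - 10*l^3 - 3*l^2*o^2 - 3*l^2*o + l*o^3 + l*o^2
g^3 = g^3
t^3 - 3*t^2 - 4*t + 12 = (t - 3)*(t - 2)*(t + 2)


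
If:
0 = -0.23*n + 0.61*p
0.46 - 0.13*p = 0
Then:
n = 9.38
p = 3.54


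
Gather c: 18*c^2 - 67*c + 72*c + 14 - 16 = 18*c^2 + 5*c - 2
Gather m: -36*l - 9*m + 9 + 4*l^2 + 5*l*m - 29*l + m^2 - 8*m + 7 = 4*l^2 - 65*l + m^2 + m*(5*l - 17) + 16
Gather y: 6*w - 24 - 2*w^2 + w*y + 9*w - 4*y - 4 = -2*w^2 + 15*w + y*(w - 4) - 28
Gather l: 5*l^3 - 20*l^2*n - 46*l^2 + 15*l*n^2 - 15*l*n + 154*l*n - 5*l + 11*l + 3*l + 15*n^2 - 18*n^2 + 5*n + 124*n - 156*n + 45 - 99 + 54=5*l^3 + l^2*(-20*n - 46) + l*(15*n^2 + 139*n + 9) - 3*n^2 - 27*n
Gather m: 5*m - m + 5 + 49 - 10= 4*m + 44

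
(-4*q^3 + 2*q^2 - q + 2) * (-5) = 20*q^3 - 10*q^2 + 5*q - 10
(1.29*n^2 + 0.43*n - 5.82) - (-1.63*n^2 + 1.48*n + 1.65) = 2.92*n^2 - 1.05*n - 7.47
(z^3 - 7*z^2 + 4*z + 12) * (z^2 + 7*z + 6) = z^5 - 39*z^3 - 2*z^2 + 108*z + 72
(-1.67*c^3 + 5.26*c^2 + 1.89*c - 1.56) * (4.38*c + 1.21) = -7.3146*c^4 + 21.0181*c^3 + 14.6428*c^2 - 4.5459*c - 1.8876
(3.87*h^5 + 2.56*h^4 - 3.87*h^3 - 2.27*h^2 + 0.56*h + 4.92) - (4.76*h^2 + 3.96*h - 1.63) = 3.87*h^5 + 2.56*h^4 - 3.87*h^3 - 7.03*h^2 - 3.4*h + 6.55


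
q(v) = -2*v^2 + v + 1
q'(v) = 1 - 4*v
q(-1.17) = -2.91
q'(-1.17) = 5.68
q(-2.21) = -10.98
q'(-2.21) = 9.84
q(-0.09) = 0.89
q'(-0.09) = 1.36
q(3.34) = -17.97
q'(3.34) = -12.36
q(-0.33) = 0.45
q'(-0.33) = 2.32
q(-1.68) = -6.32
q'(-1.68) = 7.72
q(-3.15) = -22.00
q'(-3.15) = 13.60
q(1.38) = -1.43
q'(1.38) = -4.52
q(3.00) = -14.00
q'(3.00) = -11.00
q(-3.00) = -20.00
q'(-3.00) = 13.00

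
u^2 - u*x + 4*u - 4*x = (u + 4)*(u - x)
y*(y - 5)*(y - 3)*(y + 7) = y^4 - y^3 - 41*y^2 + 105*y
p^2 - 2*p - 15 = (p - 5)*(p + 3)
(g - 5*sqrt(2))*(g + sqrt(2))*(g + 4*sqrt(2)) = g^3 - 42*g - 40*sqrt(2)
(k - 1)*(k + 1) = k^2 - 1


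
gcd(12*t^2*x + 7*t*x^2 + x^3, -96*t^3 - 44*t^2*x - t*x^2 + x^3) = 12*t^2 + 7*t*x + x^2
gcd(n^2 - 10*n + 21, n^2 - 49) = n - 7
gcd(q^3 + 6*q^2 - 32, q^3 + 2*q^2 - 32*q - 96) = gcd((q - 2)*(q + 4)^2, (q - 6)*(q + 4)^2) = q^2 + 8*q + 16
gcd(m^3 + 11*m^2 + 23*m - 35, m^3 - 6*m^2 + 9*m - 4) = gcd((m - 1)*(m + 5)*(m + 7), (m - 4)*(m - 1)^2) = m - 1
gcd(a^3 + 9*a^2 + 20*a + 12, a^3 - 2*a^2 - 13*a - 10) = a^2 + 3*a + 2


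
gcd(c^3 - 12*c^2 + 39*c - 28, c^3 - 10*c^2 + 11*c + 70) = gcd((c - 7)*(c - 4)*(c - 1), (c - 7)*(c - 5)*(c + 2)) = c - 7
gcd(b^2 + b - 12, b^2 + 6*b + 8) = b + 4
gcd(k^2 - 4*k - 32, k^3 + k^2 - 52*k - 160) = k^2 - 4*k - 32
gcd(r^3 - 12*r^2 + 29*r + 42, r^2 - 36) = r - 6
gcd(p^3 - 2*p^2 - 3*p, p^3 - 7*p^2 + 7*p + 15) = p^2 - 2*p - 3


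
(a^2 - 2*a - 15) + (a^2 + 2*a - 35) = 2*a^2 - 50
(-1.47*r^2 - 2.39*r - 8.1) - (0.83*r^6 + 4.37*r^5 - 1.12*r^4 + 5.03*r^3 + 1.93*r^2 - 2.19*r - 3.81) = -0.83*r^6 - 4.37*r^5 + 1.12*r^4 - 5.03*r^3 - 3.4*r^2 - 0.2*r - 4.29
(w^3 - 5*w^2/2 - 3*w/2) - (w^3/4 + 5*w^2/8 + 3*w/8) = 3*w^3/4 - 25*w^2/8 - 15*w/8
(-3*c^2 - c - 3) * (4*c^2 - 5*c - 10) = -12*c^4 + 11*c^3 + 23*c^2 + 25*c + 30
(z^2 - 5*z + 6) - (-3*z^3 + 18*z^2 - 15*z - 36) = 3*z^3 - 17*z^2 + 10*z + 42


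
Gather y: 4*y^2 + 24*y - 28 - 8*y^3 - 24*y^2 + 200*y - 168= -8*y^3 - 20*y^2 + 224*y - 196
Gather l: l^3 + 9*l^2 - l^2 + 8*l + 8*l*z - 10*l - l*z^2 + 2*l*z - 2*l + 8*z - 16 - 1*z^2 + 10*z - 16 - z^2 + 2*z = l^3 + 8*l^2 + l*(-z^2 + 10*z - 4) - 2*z^2 + 20*z - 32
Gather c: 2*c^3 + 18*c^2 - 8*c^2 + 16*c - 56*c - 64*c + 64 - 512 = 2*c^3 + 10*c^2 - 104*c - 448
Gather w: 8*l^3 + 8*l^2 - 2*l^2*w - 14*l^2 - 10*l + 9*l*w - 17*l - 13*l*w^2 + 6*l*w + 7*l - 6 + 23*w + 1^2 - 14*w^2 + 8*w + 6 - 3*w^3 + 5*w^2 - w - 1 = 8*l^3 - 6*l^2 - 20*l - 3*w^3 + w^2*(-13*l - 9) + w*(-2*l^2 + 15*l + 30)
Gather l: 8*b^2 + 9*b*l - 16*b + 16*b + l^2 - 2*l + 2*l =8*b^2 + 9*b*l + l^2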